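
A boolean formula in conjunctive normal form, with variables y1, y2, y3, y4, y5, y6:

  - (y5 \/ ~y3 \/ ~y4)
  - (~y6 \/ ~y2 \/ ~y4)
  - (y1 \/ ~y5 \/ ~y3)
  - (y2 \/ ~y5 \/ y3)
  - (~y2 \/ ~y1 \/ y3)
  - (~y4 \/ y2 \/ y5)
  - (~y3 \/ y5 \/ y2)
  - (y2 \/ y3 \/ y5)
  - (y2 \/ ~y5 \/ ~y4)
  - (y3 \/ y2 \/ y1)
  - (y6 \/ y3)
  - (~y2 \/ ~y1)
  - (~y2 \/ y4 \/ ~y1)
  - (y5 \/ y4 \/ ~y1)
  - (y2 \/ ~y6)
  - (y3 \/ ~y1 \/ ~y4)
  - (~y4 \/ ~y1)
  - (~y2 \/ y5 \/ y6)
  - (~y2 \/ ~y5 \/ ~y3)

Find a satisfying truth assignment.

y1=T, y2=F, y3=T, y4=F, y5=T, y6=F

Check each clause:
  1. (~y4 \/ ~y3 \/ y5) — ~y4 is true.
  2. (~y4 \/ ~y6 \/ ~y2) — ~y6 is true.
  3. (y1 \/ ~y3 \/ ~y5) — y1 is true.
  4. (y3 \/ ~y5 \/ y2) — y3 is true.
  5. (y3 \/ ~y2 \/ ~y1) — y3 is true.
  6. (y5 \/ y2 \/ ~y4) — ~y4 is true.
  7. (y5 \/ y2 \/ ~y3) — y5 is true.
  8. (y3 \/ y2 \/ y5) — y3 is true.
  9. (~y4 \/ y2 \/ ~y5) — ~y4 is true.
  10. (y3 \/ y2 \/ y1) — y1 is true.
  11. (y3 \/ y6) — y3 is true.
  12. (~y1 \/ ~y2) — ~y2 is true.
  13. (~y1 \/ y4 \/ ~y2) — ~y2 is true.
  14. (~y1 \/ y5 \/ y4) — y5 is true.
  15. (~y6 \/ y2) — ~y6 is true.
  16. (~y1 \/ ~y4 \/ y3) — y3 is true.
  17. (~y1 \/ ~y4) — ~y4 is true.
  18. (~y2 \/ y5 \/ y6) — y5 is true.
  19. (~y3 \/ ~y5 \/ ~y2) — ~y2 is true.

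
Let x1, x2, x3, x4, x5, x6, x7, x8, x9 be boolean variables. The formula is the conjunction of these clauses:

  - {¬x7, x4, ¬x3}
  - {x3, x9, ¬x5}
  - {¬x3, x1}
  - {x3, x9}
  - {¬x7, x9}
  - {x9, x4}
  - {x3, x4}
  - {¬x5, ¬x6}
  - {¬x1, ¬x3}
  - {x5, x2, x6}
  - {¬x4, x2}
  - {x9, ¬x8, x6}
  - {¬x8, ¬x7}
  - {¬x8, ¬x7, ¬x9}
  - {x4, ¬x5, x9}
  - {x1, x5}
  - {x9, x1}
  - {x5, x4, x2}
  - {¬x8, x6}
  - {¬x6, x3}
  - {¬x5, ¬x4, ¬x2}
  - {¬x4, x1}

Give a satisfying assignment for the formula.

x1 = True  x2 = True  x3 = False  x4 = True  x5 = False  x6 = False  x7 = True  x8 = False  x9 = True

Check each clause:
  1. {x4, ¬x7, ¬x3} — x4 is true.
  2. {x3, x9, ¬x5} — x9 is true.
  3. {x1, ¬x3} — x1 is true.
  4. {x9, x3} — x9 is true.
  5. {¬x7, x9} — x9 is true.
  6. {x4, x9} — x9 is true.
  7. {x3, x4} — x4 is true.
  8. {¬x5, ¬x6} — ¬x6 is true.
  9. {¬x3, ¬x1} — ¬x3 is true.
  10. {x2, x5, x6} — x2 is true.
  11. {x2, ¬x4} — x2 is true.
  12. {¬x8, x9, x6} — ¬x8 is true.
  13. {¬x7, ¬x8} — ¬x8 is true.
  14. {¬x7, ¬x8, ¬x9} — ¬x8 is true.
  15. {¬x5, x4, x9} — x9 is true.
  16. {x1, x5} — x1 is true.
  17. {x9, x1} — x1 is true.
  18. {x5, x4, x2} — x2 is true.
  19. {¬x8, x6} — ¬x8 is true.
  20. {¬x6, x3} — ¬x6 is true.
  21. {¬x2, ¬x4, ¬x5} — ¬x5 is true.
  22. {¬x4, x1} — x1 is true.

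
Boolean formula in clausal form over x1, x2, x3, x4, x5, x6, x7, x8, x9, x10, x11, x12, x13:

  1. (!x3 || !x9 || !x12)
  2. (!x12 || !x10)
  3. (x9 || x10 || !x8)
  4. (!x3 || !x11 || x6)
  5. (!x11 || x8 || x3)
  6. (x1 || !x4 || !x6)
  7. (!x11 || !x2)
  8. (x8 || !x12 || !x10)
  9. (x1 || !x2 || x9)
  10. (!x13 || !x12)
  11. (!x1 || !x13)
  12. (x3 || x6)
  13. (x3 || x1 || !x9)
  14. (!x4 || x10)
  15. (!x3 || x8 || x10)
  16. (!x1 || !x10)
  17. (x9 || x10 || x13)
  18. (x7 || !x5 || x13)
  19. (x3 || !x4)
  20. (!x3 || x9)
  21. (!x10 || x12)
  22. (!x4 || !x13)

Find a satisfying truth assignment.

x1 = False, x2 = True, x3 = True, x4 = False, x5 = False, x6 = True, x7 = False, x8 = True, x9 = True, x10 = False, x11 = False, x12 = False, x13 = False

Pure literal: x4 appears only negated; assign x4 = False.
x5 occurs only negated in the remaining clauses — set x5 = False.
Branch on x1: take x1 = False.
Set x2 = True and propagate.
  then x11 is forced to False.
  then x9 is forced to True.
  then x3 is forced to True.
  then x12 is forced to False.
  then x10 is forced to False.
  then x8 is forced to True.
x6, x7, x13 are now unconstrained; take x6 = True, x7 = False, x13 = False.
Every clause has at least one true literal under this assignment.
Check each clause:
  1. (!x9 || !x3 || !x12) — !x12 is true.
  2. (!x12 || !x10) — !x12 is true.
  3. (!x8 || x9 || x10) — x9 is true.
  4. (!x11 || x6 || !x3) — !x11 is true.
  5. (!x11 || x8 || x3) — x8 is true.
  6. (x1 || !x4 || !x6) — !x4 is true.
  7. (!x2 || !x11) — !x11 is true.
  8. (!x12 || x8 || !x10) — x8 is true.
  9. (x1 || !x2 || x9) — x9 is true.
  10. (!x13 || !x12) — !x13 is true.
  11. (!x1 || !x13) — !x13 is true.
  12. (x3 || x6) — x3 is true.
  13. (x1 || !x9 || x3) — x3 is true.
  14. (!x4 || x10) — !x4 is true.
  15. (!x3 || x10 || x8) — x8 is true.
  16. (!x10 || !x1) — !x1 is true.
  17. (x10 || x9 || x13) — x9 is true.
  18. (!x5 || x13 || x7) — !x5 is true.
  19. (!x4 || x3) — x3 is true.
  20. (!x3 || x9) — x9 is true.
  21. (x12 || !x10) — !x10 is true.
  22. (!x4 || !x13) — !x13 is true.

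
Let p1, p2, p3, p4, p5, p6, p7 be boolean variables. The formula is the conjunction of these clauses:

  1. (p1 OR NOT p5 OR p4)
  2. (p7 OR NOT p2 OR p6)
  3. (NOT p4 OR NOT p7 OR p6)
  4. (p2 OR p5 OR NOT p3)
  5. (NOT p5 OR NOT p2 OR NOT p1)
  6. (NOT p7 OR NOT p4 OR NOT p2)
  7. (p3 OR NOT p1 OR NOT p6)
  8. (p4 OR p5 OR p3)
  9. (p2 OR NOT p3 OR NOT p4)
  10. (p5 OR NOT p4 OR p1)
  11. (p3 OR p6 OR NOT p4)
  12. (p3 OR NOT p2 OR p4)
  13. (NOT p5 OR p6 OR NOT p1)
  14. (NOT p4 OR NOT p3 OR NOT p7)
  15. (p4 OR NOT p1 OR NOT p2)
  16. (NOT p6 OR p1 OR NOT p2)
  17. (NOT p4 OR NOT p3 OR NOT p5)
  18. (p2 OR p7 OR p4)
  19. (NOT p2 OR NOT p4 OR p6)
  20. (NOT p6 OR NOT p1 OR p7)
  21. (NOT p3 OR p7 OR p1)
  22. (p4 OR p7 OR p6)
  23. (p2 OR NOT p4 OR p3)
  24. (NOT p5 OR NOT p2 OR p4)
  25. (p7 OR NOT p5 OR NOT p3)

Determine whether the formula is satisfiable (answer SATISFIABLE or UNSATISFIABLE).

Set p1 = False and propagate.
Try p2 = True.
  then p6 is forced to False.
  then p7 is forced to True.
  then p4 is forced to False.
  then p5 is forced to False.
  then p3 is forced to True.
Every clause has at least one true literal under this assignment.
So p1=F, p2=T, p3=T, p4=F, p5=F, p6=F, p7=T is a satisfying assignment.

SATISFIABLE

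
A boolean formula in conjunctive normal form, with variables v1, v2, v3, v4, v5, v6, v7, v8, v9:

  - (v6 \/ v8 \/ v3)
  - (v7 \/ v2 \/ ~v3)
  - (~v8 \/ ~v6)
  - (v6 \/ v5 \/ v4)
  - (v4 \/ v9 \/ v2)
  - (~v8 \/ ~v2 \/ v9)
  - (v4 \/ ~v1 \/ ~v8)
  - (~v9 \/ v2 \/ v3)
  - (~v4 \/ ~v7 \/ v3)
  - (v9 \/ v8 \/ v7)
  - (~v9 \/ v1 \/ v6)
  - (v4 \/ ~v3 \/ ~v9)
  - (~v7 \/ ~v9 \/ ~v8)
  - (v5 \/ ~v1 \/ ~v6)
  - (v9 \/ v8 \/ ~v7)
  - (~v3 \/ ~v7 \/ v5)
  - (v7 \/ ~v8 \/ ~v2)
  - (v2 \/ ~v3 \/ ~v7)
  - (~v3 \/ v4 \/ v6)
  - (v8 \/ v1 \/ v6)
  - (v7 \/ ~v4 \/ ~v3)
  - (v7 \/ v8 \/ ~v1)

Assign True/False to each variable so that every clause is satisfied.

v5 occurs only positively in the remaining clauses — set v5 = True.
Branch on v1: take v1 = False.
For the remaining variables, v2 = True, v3 = False, v4 = False, v6 = True, v7 = False, v8 = False, v9 = True works.

v1=F, v2=T, v3=F, v4=F, v5=T, v6=T, v7=F, v8=F, v9=T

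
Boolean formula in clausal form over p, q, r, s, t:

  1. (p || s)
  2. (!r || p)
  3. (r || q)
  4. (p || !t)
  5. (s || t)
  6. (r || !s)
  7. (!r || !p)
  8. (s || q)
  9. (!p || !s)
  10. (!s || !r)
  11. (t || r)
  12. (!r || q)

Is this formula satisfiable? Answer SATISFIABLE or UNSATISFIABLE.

Pure literal: q appears only positively; assign q = True.
Set p = True and propagate.
  then r is forced to False.
  then s is forced to False.
  then t is forced to True.
Every clause has at least one true literal under this assignment.
So p=T, q=T, r=F, s=F, t=T is a satisfying assignment.

SATISFIABLE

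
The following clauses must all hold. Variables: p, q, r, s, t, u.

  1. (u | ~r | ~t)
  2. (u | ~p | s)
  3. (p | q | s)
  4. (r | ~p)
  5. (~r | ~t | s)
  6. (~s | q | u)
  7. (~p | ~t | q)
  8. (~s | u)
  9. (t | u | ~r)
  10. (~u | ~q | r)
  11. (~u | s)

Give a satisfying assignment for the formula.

Set p = False and propagate.
Set q = True and propagate.
Branch on r: take r = True.
For the remaining variables, s = True, t = True, u = True works.

p=0  q=1  r=1  s=1  t=1  u=1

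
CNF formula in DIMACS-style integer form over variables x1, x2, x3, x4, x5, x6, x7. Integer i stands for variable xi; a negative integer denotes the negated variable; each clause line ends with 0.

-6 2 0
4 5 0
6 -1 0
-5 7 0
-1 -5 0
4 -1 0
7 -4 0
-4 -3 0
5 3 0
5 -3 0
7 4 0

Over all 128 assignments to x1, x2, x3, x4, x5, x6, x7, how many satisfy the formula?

9

Case analysis on x4 and x5:
  x4=1, x5=1: remaining (x1,x2,x3,x6,x7) ∈ {(0,0,0,0,1); (0,1,0,0,1); (0,1,0,1,1)} — 3.
  x4=1, x5=0: a clause becomes empty — 0.
  x4=0, x5=1: x3 free; 3 ways for (x1,x2,x6,x7) × 2^1 = 6.
  x4=0, x5=0: a clause becomes empty — 0.
Total: 3 + 0 + 6 + 0 = 9.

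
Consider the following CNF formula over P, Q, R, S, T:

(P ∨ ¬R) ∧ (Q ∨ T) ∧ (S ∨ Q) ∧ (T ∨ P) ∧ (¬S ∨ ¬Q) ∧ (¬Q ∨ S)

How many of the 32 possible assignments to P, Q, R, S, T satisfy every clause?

The models are:
  P=F Q=F R=F S=T T=T
  P=T Q=F R=F S=T T=T
  P=T Q=F R=T S=T T=T
That's 3 in total.

3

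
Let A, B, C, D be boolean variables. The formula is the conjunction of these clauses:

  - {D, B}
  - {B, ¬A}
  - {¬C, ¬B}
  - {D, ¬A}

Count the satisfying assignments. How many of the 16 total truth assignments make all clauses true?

Satisfying assignments:
  A=F B=F C=F D=T
  A=F B=F C=T D=T
  A=F B=T C=F D=F
  A=F B=T C=F D=T
  A=T B=T C=F D=T
Count: 5.

5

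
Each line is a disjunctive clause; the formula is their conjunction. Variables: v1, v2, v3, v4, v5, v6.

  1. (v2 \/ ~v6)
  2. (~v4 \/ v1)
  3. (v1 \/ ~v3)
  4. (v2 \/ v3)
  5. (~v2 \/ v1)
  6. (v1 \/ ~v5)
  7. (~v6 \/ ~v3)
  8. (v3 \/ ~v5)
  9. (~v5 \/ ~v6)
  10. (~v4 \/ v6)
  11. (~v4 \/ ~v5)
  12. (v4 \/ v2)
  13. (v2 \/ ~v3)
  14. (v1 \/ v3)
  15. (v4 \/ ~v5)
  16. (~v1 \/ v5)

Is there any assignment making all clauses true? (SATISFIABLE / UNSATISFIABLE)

UNSATISFIABLE

v1 = True:
  propagation gives v5=True, v3=True, v6=False, v4=False; an empty clause results — contradiction.
v1 = False:
  propagation gives v4=False, v3=False; an empty clause results — contradiction.
Every branch closes, so no satisfying assignment exists.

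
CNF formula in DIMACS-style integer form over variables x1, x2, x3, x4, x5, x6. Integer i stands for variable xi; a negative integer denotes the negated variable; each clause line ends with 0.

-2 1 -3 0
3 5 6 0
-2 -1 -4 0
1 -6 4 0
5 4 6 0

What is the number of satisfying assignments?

Split on x1, then x4.
  x1=T, x4=T: 7 of the 16 assignments to (x2,x3,x5,x6) work.
  x1=T, x4=F: x2, x3 free; 3 ways for (x5,x6) × 2^2 = 12.
  x1=F, x4=T: 10 of the 16 assignments to (x2,x3,x5,x6) work.
  x1=F, x4=F: remaining (x2,x3,x5,x6) ∈ {(F,F,T,F); (F,T,T,F); (T,F,T,F)} — 3.
Total: 7 + 12 + 10 + 3 = 32.

32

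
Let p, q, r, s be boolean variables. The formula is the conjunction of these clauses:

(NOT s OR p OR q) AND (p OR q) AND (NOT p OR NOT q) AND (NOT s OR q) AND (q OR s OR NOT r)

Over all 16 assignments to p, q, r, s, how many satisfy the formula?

5

The models are:
  p=0 q=1 r=0 s=0
  p=0 q=1 r=0 s=1
  p=0 q=1 r=1 s=0
  p=0 q=1 r=1 s=1
  p=1 q=0 r=0 s=0
That's 5 in total.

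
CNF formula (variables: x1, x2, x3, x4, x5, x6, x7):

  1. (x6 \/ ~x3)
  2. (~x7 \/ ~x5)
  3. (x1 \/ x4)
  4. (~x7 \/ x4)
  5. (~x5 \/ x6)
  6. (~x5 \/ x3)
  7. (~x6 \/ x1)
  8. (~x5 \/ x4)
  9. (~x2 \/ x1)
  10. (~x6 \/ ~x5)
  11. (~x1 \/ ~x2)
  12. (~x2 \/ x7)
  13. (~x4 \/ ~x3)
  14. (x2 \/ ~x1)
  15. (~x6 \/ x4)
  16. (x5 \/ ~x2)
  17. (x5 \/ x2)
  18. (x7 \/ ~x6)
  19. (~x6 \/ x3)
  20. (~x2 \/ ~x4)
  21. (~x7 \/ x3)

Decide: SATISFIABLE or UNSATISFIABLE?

UNSATISFIABLE

x2 = True:
  propagation gives x1=True; an empty clause results — contradiction.
x2 = False:
  propagation gives x1=False, x4=True, x6=False, x3=False; an empty clause results — contradiction.
Every branch closes, so no satisfying assignment exists.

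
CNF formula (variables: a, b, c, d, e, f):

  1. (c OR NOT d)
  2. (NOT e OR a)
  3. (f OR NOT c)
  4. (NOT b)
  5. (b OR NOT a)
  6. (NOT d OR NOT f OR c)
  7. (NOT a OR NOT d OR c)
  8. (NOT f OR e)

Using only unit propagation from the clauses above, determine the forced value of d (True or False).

Unit clause (NOT b) sets b = False.
In (NOT a OR b), b is now false; NOT a must hold, so a = False.
In (NOT e OR a), a is now false; NOT e must hold, so e = False.
In (e OR NOT f), e is now false; NOT f must hold, so f = False.
(f OR NOT c) with f = False leaves only NOT c, so c = False.
(c OR NOT d): since c = False, the clause reduces to (NOT d). d = False.

False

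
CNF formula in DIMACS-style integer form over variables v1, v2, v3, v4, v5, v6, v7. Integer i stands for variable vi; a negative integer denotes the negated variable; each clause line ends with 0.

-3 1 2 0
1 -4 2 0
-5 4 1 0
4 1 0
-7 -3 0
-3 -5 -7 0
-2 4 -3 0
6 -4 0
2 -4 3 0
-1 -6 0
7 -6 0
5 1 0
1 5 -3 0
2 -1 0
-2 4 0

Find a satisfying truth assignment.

v1=F, v2=T, v3=F, v4=T, v5=T, v6=T, v7=T

Branch on v1: take v1 = False.
  then v4 is forced to True.
  then v2 is forced to True.
  then v6 is forced to True.
  then v7 is forced to True.
  then v3 is forced to False.
  then v5 is forced to True.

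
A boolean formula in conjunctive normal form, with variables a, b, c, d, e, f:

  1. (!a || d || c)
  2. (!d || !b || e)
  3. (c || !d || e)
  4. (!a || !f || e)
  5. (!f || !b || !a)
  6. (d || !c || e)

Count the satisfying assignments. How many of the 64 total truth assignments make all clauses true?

32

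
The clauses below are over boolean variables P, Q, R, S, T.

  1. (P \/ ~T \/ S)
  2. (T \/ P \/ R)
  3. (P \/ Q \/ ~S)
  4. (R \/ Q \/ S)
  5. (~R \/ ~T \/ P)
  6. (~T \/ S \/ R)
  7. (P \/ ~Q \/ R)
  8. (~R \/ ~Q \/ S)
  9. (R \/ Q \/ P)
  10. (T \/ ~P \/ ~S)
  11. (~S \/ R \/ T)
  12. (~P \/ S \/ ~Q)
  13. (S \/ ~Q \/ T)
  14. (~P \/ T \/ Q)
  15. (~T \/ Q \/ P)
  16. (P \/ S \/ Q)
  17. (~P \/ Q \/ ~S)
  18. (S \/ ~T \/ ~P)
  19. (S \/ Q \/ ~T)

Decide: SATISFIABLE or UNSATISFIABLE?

Set P = False and propagate.
Set Q = True and propagate.
  then R is forced to True.
  then T is forced to False.
  then S is forced to True.
Every clause has at least one true literal under this assignment.
So P = False, Q = True, R = True, S = True, T = False is a satisfying assignment.

SATISFIABLE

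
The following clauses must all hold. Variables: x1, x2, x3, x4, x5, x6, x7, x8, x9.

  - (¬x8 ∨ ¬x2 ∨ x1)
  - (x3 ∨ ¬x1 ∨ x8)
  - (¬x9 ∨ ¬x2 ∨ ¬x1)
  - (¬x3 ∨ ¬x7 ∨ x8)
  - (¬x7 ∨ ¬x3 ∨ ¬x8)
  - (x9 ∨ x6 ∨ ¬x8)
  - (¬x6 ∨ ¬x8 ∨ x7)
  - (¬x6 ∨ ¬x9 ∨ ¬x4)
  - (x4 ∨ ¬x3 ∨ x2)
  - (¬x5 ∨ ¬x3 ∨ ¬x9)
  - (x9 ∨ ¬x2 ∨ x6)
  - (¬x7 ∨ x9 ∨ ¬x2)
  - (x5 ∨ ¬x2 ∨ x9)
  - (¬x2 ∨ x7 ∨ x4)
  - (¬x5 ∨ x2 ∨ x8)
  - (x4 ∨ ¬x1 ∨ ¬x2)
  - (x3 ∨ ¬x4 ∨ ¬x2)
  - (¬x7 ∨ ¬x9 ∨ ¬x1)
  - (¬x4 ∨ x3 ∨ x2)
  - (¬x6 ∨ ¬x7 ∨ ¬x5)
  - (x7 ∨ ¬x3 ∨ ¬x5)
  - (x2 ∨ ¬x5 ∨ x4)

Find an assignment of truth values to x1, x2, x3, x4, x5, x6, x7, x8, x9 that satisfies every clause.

x1=False, x2=True, x3=True, x4=True, x5=False, x6=False, x7=False, x8=False, x9=True

Check each clause:
  1. (¬x8 ∨ ¬x2 ∨ x1) — ¬x8 is true.
  2. (¬x1 ∨ x8 ∨ x3) — x3 is true.
  3. (¬x2 ∨ ¬x1 ∨ ¬x9) — ¬x1 is true.
  4. (¬x3 ∨ ¬x7 ∨ x8) — ¬x7 is true.
  5. (¬x8 ∨ ¬x7 ∨ ¬x3) — ¬x8 is true.
  6. (¬x8 ∨ x9 ∨ x6) — ¬x8 is true.
  7. (x7 ∨ ¬x6 ∨ ¬x8) — ¬x8 is true.
  8. (¬x4 ∨ ¬x6 ∨ ¬x9) — ¬x6 is true.
  9. (x2 ∨ x4 ∨ ¬x3) — x2 is true.
  10. (¬x9 ∨ ¬x3 ∨ ¬x5) — ¬x5 is true.
  11. (x6 ∨ x9 ∨ ¬x2) — x9 is true.
  12. (¬x7 ∨ ¬x2 ∨ x9) — x9 is true.
  13. (x5 ∨ ¬x2 ∨ x9) — x9 is true.
  14. (x4 ∨ x7 ∨ ¬x2) — x4 is true.
  15. (x8 ∨ x2 ∨ ¬x5) — x2 is true.
  16. (¬x1 ∨ x4 ∨ ¬x2) — x4 is true.
  17. (¬x2 ∨ ¬x4 ∨ x3) — x3 is true.
  18. (¬x9 ∨ ¬x1 ∨ ¬x7) — ¬x7 is true.
  19. (x3 ∨ ¬x4 ∨ x2) — x2 is true.
  20. (¬x7 ∨ ¬x6 ∨ ¬x5) — ¬x7 is true.
  21. (¬x3 ∨ x7 ∨ ¬x5) — ¬x5 is true.
  22. (¬x5 ∨ x2 ∨ x4) — x2 is true.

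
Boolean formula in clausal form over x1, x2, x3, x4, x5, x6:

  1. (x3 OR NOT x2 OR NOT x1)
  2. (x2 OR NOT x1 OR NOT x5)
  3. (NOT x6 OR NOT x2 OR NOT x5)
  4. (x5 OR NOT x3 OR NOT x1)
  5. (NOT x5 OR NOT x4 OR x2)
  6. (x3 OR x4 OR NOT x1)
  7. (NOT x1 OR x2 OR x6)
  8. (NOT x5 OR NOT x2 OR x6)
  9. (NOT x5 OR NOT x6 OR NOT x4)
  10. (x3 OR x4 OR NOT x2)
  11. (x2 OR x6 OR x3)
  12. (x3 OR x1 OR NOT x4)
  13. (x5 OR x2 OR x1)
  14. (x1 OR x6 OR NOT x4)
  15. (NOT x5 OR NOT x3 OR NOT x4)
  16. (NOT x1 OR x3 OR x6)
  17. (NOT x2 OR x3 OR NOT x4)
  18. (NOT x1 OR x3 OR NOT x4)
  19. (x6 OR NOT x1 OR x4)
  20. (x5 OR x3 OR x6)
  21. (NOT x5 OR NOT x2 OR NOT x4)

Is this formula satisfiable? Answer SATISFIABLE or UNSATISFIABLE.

Branch on x1: take x1 = False.
The remaining clauses are satisfied by x2 = False, x3 = False, x4 = False, x5 = True, x6 = True.
Every clause has at least one true literal under this assignment.
So x1 = 0, x2 = 0, x3 = 0, x4 = 0, x5 = 1, x6 = 1 is a satisfying assignment.

SATISFIABLE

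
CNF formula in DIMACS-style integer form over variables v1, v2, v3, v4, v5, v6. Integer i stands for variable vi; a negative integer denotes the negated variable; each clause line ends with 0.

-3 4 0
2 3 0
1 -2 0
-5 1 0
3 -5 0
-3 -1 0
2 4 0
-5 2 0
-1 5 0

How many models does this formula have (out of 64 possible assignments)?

2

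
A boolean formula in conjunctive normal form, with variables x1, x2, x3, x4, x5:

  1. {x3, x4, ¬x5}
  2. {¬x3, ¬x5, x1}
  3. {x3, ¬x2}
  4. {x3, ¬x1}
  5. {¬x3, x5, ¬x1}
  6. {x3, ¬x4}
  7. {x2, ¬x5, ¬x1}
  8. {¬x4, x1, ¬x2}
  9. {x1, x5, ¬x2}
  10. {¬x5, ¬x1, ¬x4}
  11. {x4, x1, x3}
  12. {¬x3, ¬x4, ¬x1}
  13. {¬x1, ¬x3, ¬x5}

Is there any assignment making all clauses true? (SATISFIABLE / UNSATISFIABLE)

SATISFIABLE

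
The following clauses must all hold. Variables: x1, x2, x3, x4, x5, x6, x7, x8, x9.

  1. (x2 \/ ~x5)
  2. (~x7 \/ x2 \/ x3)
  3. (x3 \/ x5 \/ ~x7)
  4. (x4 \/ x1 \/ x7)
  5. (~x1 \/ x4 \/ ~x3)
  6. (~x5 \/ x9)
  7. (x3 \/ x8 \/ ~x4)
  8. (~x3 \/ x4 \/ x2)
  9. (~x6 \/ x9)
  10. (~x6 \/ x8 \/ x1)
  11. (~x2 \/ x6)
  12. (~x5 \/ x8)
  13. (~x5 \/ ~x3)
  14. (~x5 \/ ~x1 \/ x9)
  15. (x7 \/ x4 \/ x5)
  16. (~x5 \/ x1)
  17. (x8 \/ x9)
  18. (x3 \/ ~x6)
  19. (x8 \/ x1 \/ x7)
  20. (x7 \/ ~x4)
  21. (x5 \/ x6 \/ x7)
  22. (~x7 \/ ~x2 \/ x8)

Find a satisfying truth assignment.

Pure literal: x9 appears only positively; assign x9 = True.
Set x1 = True and propagate.
Set x2 = False and propagate.
  then x5 is forced to False.
For the remaining variables, x3 = True, x4 = True, x6 = True, x7 = True, x8 = False works.
Check each clause:
  1. (x2 \/ ~x5) — ~x5 is true.
  2. (~x7 \/ x2 \/ x3) — x3 is true.
  3. (x5 \/ ~x7 \/ x3) — x3 is true.
  4. (x7 \/ x1 \/ x4) — x1 is true.
  5. (~x3 \/ x4 \/ ~x1) — x4 is true.
  6. (x9 \/ ~x5) — x9 is true.
  7. (x3 \/ x8 \/ ~x4) — x3 is true.
  8. (x4 \/ x2 \/ ~x3) — x4 is true.
  9. (~x6 \/ x9) — x9 is true.
  10. (x8 \/ ~x6 \/ x1) — x1 is true.
  11. (x6 \/ ~x2) — x6 is true.
  12. (~x5 \/ x8) — ~x5 is true.
  13. (~x3 \/ ~x5) — ~x5 is true.
  14. (~x5 \/ ~x1 \/ x9) — x9 is true.
  15. (x5 \/ x7 \/ x4) — x4 is true.
  16. (x1 \/ ~x5) — x1 is true.
  17. (x8 \/ x9) — x9 is true.
  18. (x3 \/ ~x6) — x3 is true.
  19. (x1 \/ x8 \/ x7) — x1 is true.
  20. (x7 \/ ~x4) — x7 is true.
  21. (x7 \/ x5 \/ x6) — x6 is true.
  22. (~x7 \/ ~x2 \/ x8) — ~x2 is true.

x1=True, x2=False, x3=True, x4=True, x5=False, x6=True, x7=True, x8=False, x9=True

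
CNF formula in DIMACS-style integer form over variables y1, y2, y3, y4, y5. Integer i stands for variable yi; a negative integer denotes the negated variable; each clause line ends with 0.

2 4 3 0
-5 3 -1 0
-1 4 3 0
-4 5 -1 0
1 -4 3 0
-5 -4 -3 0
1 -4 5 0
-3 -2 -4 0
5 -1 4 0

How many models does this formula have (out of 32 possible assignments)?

The models are:
  y1=F y2=F y3=T y4=F y5=F
  y1=F y2=F y3=T y4=F y5=T
  y1=F y2=T y3=F y4=F y5=F
  y1=F y2=T y3=F y4=F y5=T
  y1=F y2=T y3=T y4=F y5=F
  y1=F y2=T y3=T y4=F y5=T
  y1=T y2=F y3=T y4=F y5=T
  y1=T y2=T y3=T y4=F y5=T
Count: 8.

8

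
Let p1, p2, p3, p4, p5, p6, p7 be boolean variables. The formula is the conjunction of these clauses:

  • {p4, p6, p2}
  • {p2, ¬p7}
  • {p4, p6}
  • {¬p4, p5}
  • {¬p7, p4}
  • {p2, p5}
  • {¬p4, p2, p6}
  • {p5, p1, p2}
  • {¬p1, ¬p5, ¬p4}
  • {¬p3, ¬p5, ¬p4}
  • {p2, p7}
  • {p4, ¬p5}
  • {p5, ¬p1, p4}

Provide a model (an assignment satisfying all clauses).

p2 occurs only positively in the remaining clauses — set p2 = True.
p6 occurs only positively in the remaining clauses — set p6 = True.
Try p1 = False.
Set p3 = True and propagate.
The remaining clauses are satisfied by p4 = False, p5 = False, p7 = False.
Every clause has at least one true literal under this assignment.

p1 = F, p2 = T, p3 = T, p4 = F, p5 = F, p6 = T, p7 = F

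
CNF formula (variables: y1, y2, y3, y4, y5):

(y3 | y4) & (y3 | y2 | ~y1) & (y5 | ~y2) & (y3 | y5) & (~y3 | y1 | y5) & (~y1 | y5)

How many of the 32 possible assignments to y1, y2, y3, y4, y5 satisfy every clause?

11

Split on y3, then y5.
  y3=T, y5=T: y1, y2, y4 free → 2^3 = 8.
  y3=T, y5=F: a clause becomes empty — 0.
  y3=F, y5=T: remaining (y1,y2,y4) ∈ {(F,F,T); (F,T,T); (T,T,T)} — 3.
  y3=F, y5=F: a clause becomes empty — 0.
Total: 8 + 0 + 3 + 0 = 11.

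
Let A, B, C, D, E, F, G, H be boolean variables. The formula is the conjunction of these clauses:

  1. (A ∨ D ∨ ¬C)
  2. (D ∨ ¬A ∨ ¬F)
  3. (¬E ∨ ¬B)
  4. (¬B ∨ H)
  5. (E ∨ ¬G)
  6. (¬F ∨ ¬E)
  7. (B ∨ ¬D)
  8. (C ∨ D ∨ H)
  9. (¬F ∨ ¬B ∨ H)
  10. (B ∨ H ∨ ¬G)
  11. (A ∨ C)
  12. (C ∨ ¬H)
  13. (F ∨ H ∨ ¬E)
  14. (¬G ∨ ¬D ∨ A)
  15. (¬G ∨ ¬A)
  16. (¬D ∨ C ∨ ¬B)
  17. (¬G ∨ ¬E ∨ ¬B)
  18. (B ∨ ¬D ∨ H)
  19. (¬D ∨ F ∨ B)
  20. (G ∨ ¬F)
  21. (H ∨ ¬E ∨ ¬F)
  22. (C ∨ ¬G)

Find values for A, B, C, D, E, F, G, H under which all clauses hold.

Try A = False.
  then C is forced to True.
  then D is forced to True.
  then B is forced to True.
  then E is forced to False.
  then H is forced to True.
  then G is forced to False.
  then F is forced to False.

A=F, B=T, C=T, D=T, E=F, F=F, G=F, H=T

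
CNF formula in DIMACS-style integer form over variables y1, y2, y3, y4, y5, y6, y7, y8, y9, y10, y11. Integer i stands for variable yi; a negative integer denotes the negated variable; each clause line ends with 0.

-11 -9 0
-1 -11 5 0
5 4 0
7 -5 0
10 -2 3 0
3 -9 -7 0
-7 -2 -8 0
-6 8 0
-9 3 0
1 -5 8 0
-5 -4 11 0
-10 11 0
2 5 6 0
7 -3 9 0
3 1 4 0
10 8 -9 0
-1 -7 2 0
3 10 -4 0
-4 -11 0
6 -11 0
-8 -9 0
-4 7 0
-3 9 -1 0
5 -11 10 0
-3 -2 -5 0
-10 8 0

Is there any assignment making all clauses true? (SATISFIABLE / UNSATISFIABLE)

Try y1 = False.
The remaining clauses are satisfied by y2 = True, y3 = True, y4 = True, y5 = False, y6 = False, y7 = True, y8 = False, y9 = False, y10 = False, y11 = False.
So y1=0, y2=1, y3=1, y4=1, y5=0, y6=0, y7=1, y8=0, y9=0, y10=0, y11=0 is a satisfying assignment.

SATISFIABLE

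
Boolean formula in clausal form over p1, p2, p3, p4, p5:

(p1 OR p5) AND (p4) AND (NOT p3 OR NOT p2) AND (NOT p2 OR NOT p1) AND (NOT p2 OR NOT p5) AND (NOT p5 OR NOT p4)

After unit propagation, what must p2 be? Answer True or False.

(p4) is a unit clause: p4 = True.
From (NOT p5 OR NOT p4) and p4 = True: p5 = False.
(p1 OR p5): since p5 = False, the clause reduces to (p1). p1 = True.
From (NOT p2 OR NOT p1) and p1 = True: p2 = False.

False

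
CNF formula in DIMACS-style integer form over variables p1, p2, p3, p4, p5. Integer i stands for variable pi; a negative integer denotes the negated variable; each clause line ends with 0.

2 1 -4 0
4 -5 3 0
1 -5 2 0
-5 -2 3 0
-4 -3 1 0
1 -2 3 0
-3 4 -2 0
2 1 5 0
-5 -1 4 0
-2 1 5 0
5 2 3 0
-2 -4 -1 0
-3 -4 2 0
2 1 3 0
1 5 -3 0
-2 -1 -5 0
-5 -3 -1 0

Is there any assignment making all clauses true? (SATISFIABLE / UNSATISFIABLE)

Branch on p1: take p1 = True.
For the remaining variables, p2 = True, p3 = False, p4 = False, p5 = False works.
Every clause has at least one true literal under this assignment.
So p1 = 1, p2 = 1, p3 = 0, p4 = 0, p5 = 0 is a satisfying assignment.

SATISFIABLE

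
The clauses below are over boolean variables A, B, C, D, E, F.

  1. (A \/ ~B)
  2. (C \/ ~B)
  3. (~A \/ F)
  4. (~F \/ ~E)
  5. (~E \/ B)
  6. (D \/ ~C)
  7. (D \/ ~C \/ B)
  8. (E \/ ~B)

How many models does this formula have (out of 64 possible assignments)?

Case analysis on B and C:
  B=1, C=1: a clause becomes empty — 0.
  B=1, C=0: a clause becomes empty — 0.
  B=0, C=1: remaining (A,D,E,F) ∈ {(0,1,0,0); (0,1,0,1); (1,1,0,1)} — 3.
  B=0, C=0: D free; 3 ways for (A,E,F) × 2^1 = 6.
Total: 0 + 0 + 3 + 6 = 9.

9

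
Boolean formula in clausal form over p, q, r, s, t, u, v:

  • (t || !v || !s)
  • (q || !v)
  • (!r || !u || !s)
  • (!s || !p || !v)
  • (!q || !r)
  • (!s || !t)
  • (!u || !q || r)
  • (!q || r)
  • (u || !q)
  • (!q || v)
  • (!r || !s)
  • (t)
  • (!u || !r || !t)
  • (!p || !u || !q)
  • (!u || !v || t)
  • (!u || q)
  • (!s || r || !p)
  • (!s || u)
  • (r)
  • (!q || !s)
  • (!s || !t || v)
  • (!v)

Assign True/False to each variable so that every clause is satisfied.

p=1, q=0, r=1, s=0, t=1, u=0, v=0

Unit propagation: (t) forces t = True.
The clause (!s) is unit: s must be False.
The clause (r) is unit: r must be True.
The clause (!q) is unit: q must be False.
(!v) is a unit clause, so v = False.
Unit propagation: (!u) forces u = False.
p is now unconstrained; take p = True.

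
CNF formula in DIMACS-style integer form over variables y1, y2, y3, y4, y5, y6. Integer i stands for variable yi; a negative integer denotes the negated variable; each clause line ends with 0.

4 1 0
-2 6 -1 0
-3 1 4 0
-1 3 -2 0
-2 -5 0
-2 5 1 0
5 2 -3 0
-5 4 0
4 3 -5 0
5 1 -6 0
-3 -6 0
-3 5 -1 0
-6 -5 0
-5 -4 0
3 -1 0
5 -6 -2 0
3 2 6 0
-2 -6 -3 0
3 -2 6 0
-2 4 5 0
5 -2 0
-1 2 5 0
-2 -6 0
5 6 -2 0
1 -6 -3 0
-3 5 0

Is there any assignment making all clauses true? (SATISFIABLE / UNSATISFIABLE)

UNSATISFIABLE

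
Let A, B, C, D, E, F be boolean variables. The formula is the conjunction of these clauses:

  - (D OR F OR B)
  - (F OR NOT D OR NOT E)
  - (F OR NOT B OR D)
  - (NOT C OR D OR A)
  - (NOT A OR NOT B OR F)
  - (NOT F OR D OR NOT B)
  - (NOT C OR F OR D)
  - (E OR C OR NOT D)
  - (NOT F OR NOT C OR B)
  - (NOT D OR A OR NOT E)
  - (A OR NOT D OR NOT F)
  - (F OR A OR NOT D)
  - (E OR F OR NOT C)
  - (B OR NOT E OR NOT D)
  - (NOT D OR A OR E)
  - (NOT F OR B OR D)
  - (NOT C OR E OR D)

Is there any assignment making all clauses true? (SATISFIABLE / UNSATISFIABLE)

SATISFIABLE

Branch on A: take A = True.
Branch on B: take B = True.
  then F is forced to True.
  then D is forced to True.
The remaining clauses are satisfied by C = True, E = True.
Every clause has at least one true literal under this assignment.
So A = 1, B = 1, C = 1, D = 1, E = 1, F = 1 is a satisfying assignment.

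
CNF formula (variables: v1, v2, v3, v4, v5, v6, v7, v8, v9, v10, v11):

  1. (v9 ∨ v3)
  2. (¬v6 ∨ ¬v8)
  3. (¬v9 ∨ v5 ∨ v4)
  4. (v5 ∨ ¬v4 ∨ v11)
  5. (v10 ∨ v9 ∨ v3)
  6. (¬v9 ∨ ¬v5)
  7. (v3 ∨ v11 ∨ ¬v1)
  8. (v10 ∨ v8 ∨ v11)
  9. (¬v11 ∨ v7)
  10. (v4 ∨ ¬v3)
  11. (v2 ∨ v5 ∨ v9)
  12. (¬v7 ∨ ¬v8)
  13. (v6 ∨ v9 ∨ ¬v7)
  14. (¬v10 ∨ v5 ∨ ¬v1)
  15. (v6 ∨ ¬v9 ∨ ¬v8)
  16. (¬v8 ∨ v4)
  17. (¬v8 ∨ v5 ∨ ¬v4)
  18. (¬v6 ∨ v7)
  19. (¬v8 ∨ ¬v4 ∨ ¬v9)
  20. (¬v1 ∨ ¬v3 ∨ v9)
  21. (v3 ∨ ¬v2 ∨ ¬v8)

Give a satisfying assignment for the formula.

v1 occurs only negated in the remaining clauses — set v1 = False.
Try v2 = False.
For the remaining variables, v3 = True, v4 = True, v5 = False, v6 = True, v7 = True, v8 = False, v9 = True, v10 = True, v11 = True works.
Every clause has at least one true literal under this assignment.
Check each clause:
  1. (v3 ∨ v9) — v9 is true.
  2. (¬v6 ∨ ¬v8) — ¬v8 is true.
  3. (¬v9 ∨ v4 ∨ v5) — v4 is true.
  4. (v5 ∨ ¬v4 ∨ v11) — v11 is true.
  5. (v9 ∨ v10 ∨ v3) — v9 is true.
  6. (¬v9 ∨ ¬v5) — ¬v5 is true.
  7. (v3 ∨ ¬v1 ∨ v11) — v11 is true.
  8. (v10 ∨ v8 ∨ v11) — v10 is true.
  9. (¬v11 ∨ v7) — v7 is true.
  10. (¬v3 ∨ v4) — v4 is true.
  11. (v2 ∨ v5 ∨ v9) — v9 is true.
  12. (¬v7 ∨ ¬v8) — ¬v8 is true.
  13. (v9 ∨ v6 ∨ ¬v7) — v9 is true.
  14. (¬v1 ∨ v5 ∨ ¬v10) — ¬v1 is true.
  15. (¬v9 ∨ ¬v8 ∨ v6) — ¬v8 is true.
  16. (v4 ∨ ¬v8) — ¬v8 is true.
  17. (v5 ∨ ¬v4 ∨ ¬v8) — ¬v8 is true.
  18. (v7 ∨ ¬v6) — v7 is true.
  19. (¬v9 ∨ ¬v8 ∨ ¬v4) — ¬v8 is true.
  20. (¬v1 ∨ v9 ∨ ¬v3) — v9 is true.
  21. (v3 ∨ ¬v8 ∨ ¬v2) — ¬v8 is true.

v1=False  v2=False  v3=True  v4=True  v5=False  v6=True  v7=True  v8=False  v9=True  v10=True  v11=True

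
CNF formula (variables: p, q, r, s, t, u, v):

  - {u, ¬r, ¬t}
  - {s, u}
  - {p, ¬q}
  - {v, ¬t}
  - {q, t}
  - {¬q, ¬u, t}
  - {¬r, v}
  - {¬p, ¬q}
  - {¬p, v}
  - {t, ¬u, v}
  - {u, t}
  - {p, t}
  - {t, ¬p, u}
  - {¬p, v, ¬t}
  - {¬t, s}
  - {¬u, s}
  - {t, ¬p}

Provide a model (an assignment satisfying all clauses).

p = T, q = F, r = F, s = T, t = T, u = T, v = T

Check each clause:
  1. {¬r, u, ¬t} — ¬r is true.
  2. {s, u} — s is true.
  3. {p, ¬q} — p is true.
  4. {¬t, v} — v is true.
  5. {q, t} — t is true.
  6. {¬u, ¬q, t} — t is true.
  7. {v, ¬r} — ¬r is true.
  8. {¬q, ¬p} — ¬q is true.
  9. {¬p, v} — v is true.
  10. {t, v, ¬u} — t is true.
  11. {u, t} — t is true.
  12. {p, t} — p is true.
  13. {t, u, ¬p} — t is true.
  14. {¬p, v, ¬t} — v is true.
  15. {¬t, s} — s is true.
  16. {s, ¬u} — s is true.
  17. {t, ¬p} — t is true.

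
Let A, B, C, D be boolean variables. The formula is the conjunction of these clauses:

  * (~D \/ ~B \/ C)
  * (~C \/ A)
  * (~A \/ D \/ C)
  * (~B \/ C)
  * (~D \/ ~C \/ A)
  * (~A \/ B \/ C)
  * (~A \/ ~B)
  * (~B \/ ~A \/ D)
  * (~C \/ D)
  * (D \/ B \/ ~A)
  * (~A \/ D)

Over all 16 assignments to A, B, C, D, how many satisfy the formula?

3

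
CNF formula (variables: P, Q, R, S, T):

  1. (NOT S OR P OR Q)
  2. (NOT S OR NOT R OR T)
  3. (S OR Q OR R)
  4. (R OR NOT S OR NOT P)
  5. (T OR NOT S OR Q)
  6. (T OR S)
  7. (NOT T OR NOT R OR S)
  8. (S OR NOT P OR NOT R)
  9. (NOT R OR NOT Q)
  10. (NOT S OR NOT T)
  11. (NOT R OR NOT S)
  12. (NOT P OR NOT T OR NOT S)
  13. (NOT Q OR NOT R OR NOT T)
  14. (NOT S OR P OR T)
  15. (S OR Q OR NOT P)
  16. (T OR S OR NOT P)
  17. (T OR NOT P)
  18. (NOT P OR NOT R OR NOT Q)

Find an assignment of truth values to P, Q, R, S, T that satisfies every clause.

P=True, Q=True, R=False, S=False, T=True

Set P = True and propagate.
  then T is forced to True.
  then S is forced to False.
  then R is forced to False.
  then Q is forced to True.
Every clause has at least one true literal under this assignment.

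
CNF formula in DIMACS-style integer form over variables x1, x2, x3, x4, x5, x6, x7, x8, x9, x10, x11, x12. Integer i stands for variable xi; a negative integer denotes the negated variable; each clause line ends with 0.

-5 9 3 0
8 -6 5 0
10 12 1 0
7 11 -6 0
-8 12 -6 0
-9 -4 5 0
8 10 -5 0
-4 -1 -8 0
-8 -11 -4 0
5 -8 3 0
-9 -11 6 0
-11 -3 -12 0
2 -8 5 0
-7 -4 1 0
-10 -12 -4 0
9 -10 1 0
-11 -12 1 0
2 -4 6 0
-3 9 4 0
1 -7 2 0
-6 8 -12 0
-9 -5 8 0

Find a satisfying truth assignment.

x1 = True, x2 = False, x3 = False, x4 = False, x5 = True, x6 = True, x7 = False, x8 = True, x9 = True, x10 = True, x11 = True, x12 = True

Try x1 = True.
Branch on x2: take x2 = False.
Set x3 = False and propagate.
For the remaining variables, x4 = False, x5 = True, x6 = True, x7 = False, x8 = True, x9 = True, x10 = True, x11 = True, x12 = True works.
Every clause has at least one true literal under this assignment.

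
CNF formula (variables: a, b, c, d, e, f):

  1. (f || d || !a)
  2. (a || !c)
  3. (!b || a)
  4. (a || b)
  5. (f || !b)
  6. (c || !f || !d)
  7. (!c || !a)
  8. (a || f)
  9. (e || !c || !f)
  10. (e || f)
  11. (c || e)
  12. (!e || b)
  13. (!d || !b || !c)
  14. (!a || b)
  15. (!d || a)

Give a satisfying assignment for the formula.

Branch on a: take a = True.
  then c is forced to False.
  then e is forced to True.
  then b is forced to True.
  then f is forced to True.
  then d is forced to False.
Every clause has at least one true literal under this assignment.

a = True, b = True, c = False, d = False, e = True, f = True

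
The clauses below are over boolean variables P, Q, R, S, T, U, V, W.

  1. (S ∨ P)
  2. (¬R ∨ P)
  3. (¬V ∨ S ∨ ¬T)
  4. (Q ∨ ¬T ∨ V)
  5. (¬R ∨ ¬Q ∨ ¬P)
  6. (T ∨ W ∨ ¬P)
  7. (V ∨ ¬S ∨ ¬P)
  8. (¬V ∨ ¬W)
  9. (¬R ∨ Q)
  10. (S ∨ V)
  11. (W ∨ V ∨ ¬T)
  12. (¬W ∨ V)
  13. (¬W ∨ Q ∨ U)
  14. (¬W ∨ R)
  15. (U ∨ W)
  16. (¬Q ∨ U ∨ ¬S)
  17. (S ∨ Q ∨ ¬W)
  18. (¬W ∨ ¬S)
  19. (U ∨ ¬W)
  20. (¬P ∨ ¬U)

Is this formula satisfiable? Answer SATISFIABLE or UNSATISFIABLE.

Set P = False and propagate.
  then S is forced to True.
  then R is forced to False.
  then W is forced to False.
  then U is forced to True.
Branch on Q: take Q = False.
Try T = False.
V is now unconstrained; take V = True.
Every clause has at least one true literal under this assignment.
So P = 0, Q = 0, R = 0, S = 1, T = 0, U = 1, V = 1, W = 0 is a satisfying assignment.

SATISFIABLE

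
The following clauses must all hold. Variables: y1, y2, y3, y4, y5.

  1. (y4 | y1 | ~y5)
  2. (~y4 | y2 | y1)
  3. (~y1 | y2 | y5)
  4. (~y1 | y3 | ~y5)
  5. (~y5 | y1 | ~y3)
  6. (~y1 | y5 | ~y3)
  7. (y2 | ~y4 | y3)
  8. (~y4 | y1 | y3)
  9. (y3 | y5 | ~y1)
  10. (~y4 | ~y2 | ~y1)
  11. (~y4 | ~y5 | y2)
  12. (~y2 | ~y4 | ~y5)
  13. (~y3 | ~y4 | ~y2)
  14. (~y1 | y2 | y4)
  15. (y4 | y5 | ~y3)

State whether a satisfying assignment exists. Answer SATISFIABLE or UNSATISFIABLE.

SATISFIABLE

Set y1 = False and propagate.
Try y2 = True.
For the remaining variables, y3 = False, y4 = False, y5 = False works.
So y1=False, y2=True, y3=False, y4=False, y5=False is a satisfying assignment.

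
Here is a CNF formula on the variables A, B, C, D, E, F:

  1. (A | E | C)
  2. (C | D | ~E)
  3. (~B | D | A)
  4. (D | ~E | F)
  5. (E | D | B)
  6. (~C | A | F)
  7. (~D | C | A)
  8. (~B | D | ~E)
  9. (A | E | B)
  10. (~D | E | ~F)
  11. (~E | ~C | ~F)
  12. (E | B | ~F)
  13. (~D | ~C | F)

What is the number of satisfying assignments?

10

Split on E, then D.
  E=T, D=T: remaining (A,B,C,F) ∈ {(T,F,F,F); (T,F,F,T); (T,T,F,F); (T,T,F,T)} — 4.
  E=T, D=F: a clause becomes empty — 0.
  E=F, D=T: remaining (A,B,C,F) ∈ {(T,F,F,F); (T,T,F,F)} — 2.
  E=F, D=F: remaining (A,B,C,F) ∈ {(T,T,F,F); (T,T,F,T); (T,T,T,F); (T,T,T,T)} — 4.
Total: 4 + 0 + 2 + 4 = 10.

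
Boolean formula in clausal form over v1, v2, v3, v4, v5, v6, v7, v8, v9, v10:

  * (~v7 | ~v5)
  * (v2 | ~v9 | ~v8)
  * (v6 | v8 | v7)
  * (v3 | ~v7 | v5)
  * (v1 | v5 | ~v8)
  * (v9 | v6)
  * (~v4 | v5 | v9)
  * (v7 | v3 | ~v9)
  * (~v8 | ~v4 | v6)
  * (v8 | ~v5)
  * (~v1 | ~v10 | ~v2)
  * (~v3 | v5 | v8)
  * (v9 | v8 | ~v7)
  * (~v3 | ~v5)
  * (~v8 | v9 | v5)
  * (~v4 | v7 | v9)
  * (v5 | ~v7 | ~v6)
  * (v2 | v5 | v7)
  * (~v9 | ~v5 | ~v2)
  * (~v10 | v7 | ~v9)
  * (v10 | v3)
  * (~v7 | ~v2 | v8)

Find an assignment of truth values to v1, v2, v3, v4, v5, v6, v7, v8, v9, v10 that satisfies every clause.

Set v1 = True and propagate.
Set v2 = True and propagate.
  then v10 is forced to False.
  then v3 is forced to True.
  then v5 is forced to False.
  then v8 is forced to True.
  then v9 is forced to True.
The remaining clauses are satisfied by v4 = True, v6 = True, v7 = False.

v1=True, v2=True, v3=True, v4=True, v5=False, v6=True, v7=False, v8=True, v9=True, v10=False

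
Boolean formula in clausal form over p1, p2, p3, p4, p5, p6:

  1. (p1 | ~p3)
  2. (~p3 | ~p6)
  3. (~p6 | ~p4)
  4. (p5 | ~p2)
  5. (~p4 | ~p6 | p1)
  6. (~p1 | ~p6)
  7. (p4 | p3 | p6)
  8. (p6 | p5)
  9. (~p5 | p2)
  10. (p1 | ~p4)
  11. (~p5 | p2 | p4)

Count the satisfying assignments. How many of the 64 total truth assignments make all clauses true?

5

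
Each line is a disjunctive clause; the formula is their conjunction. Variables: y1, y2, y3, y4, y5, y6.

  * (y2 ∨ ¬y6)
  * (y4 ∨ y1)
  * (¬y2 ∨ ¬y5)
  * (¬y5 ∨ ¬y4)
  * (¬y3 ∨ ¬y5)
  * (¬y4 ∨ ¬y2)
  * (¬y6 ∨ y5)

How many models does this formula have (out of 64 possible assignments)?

9

Case analysis on y5 and y2:
  y5=T, y2=T: a clause becomes empty — 0.
  y5=T, y2=F: remaining (y1,y3,y4,y6) ∈ {(T,F,F,F)} — 1.
  y5=F, y2=T: remaining (y1,y3,y4,y6) ∈ {(T,F,F,F); (T,T,F,F)} — 2.
  y5=F, y2=F: y3 free; 3 ways for (y1,y4,y6) × 2^1 = 6.
Total: 0 + 1 + 2 + 6 = 9.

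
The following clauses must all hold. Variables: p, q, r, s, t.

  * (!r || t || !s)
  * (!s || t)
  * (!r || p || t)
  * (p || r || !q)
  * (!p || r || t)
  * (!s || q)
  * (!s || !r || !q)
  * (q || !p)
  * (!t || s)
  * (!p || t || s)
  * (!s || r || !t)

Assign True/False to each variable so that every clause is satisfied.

Set p = False and propagate.
The remaining clauses are satisfied by q = False, r = False, s = False, t = False.

p=False  q=False  r=False  s=False  t=False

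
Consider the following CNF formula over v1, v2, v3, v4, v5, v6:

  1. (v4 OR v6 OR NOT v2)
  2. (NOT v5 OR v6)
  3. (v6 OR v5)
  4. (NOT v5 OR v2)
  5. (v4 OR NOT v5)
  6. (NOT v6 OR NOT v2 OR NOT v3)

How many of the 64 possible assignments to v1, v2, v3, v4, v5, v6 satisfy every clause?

14

Case analysis on v5 and v6:
  v5=T, v6=T: remaining (v1,v2,v3,v4) ∈ {(F,T,F,T); (T,T,F,T)} — 2.
  v5=T, v6=F: a clause becomes empty — 0.
  v5=F, v6=T: v1, v4 free; 3 ways for (v2,v3) × 2^2 = 12.
  v5=F, v6=F: a clause becomes empty — 0.
Total: 2 + 0 + 12 + 0 = 14.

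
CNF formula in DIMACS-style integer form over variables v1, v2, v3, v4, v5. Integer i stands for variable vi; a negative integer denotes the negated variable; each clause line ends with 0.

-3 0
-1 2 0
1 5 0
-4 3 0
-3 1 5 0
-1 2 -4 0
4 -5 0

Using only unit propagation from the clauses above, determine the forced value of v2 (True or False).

(¬v3) stands alone — v3 = False.
(v3 ∨ ¬v4) with v3 = False leaves only ¬v4, so v4 = False.
From (v4 ∨ ¬v5) and v4 = False: v5 = False.
From (v5 ∨ v1) and v5 = False: v1 = True.
From (¬v1 ∨ v2) and v1 = True: v2 = True.

True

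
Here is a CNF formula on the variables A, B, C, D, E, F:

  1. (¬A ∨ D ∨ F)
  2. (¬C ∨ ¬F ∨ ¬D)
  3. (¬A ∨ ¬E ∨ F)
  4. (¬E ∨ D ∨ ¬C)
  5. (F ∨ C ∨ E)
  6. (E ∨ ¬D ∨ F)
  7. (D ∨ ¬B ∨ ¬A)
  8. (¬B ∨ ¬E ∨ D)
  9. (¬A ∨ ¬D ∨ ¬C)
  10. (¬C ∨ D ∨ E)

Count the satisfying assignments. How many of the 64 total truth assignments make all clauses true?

18

Split on D, then E.
  D=1, E=1: B free; 4 ways for (A,C,F) × 2^1 = 8.
  D=1, E=0: remaining (A,B,C,F) ∈ {(0,0,0,1); (0,1,0,1); (1,0,0,1); (1,1,0,1)} — 4.
  D=0, E=1: remaining (A,B,C,F) ∈ {(0,0,0,0); (0,0,0,1); (1,0,0,1)} — 3.
  D=0, E=0: remaining (A,B,C,F) ∈ {(0,0,0,1); (0,1,0,1); (1,0,0,1)} — 3.
Total: 8 + 4 + 3 + 3 = 18.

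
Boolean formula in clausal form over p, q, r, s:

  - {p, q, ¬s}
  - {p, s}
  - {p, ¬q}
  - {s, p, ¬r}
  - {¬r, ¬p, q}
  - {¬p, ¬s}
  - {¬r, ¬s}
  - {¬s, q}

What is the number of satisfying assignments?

3

The models are:
  p=T q=F r=F s=F
  p=T q=T r=F s=F
  p=T q=T r=T s=F
That's 3 in total.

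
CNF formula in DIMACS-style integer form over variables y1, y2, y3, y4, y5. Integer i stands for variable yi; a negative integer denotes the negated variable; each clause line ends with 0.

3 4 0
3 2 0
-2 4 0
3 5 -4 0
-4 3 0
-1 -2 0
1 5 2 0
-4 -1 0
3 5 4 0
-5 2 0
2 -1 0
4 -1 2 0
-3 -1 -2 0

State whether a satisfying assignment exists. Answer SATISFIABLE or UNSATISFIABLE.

SATISFIABLE

Set y1 = False and propagate.
The remaining clauses are satisfied by y2 = True, y3 = True, y4 = True, y5 = True.
So y1 = F  y2 = T  y3 = T  y4 = T  y5 = T is a satisfying assignment.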